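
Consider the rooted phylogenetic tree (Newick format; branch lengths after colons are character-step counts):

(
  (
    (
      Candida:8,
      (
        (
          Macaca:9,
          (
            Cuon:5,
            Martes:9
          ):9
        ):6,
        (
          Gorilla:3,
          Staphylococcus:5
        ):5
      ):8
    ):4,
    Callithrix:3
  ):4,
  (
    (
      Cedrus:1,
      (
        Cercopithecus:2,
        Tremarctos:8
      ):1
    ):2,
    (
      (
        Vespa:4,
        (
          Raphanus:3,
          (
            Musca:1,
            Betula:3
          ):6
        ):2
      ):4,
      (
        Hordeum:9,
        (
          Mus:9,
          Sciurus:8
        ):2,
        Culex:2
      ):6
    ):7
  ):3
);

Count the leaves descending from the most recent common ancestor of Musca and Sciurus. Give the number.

8

The MRCA of Musca and Sciurus is the node subtending ((Vespa,(Raphanus,(Musca,Betula))),(Hordeum,(Mus,Sciurus),Culex)).
That clade contains 8 terminal taxa: Betula, Culex, Hordeum, Mus, Musca, Raphanus, Sciurus, Vespa.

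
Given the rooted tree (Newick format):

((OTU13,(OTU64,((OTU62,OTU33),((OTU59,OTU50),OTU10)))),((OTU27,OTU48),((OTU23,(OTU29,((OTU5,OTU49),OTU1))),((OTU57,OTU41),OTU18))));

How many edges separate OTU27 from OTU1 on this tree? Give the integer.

The MRCA of OTU27 and OTU1 is the node subtending ((OTU27,OTU48),((OTU23,(OTU29,((OTU5,OTU49),OTU1))),((OTU57,OTU41),OTU18))).
From OTU27 up to that node: 2 branches. From OTU1 up to the same node: 5 branches. Total: 2 + 5 = 7.

7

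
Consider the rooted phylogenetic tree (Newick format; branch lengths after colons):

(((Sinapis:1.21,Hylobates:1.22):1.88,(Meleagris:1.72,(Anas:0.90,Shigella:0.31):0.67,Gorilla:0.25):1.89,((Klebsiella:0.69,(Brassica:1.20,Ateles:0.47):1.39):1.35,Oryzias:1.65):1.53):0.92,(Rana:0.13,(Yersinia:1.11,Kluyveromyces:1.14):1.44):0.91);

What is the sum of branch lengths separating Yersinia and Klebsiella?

7.95

The path runs Yersinia → … → MRCA → … → Klebsiella; the MRCA is the root of the tree.
Branch lengths along that path: 1.11 + 1.44 + 0.91 + 0.92 + 1.53 + 1.35 + 0.69 = 7.95.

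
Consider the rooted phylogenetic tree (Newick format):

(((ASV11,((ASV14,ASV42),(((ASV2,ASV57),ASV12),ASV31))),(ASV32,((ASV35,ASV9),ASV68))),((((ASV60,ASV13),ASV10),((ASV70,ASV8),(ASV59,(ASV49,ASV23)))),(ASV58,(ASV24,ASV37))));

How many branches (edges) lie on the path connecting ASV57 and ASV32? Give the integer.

The MRCA of ASV57 and ASV32 is the node subtending ((ASV11,((ASV14,ASV42),(((ASV2,ASV57),ASV12),ASV31))),(ASV32,((ASV35,ASV9),ASV68))).
From ASV57 up to that node: 6 branches. From ASV32 up to the same node: 2 branches. Total: 6 + 2 = 8.

8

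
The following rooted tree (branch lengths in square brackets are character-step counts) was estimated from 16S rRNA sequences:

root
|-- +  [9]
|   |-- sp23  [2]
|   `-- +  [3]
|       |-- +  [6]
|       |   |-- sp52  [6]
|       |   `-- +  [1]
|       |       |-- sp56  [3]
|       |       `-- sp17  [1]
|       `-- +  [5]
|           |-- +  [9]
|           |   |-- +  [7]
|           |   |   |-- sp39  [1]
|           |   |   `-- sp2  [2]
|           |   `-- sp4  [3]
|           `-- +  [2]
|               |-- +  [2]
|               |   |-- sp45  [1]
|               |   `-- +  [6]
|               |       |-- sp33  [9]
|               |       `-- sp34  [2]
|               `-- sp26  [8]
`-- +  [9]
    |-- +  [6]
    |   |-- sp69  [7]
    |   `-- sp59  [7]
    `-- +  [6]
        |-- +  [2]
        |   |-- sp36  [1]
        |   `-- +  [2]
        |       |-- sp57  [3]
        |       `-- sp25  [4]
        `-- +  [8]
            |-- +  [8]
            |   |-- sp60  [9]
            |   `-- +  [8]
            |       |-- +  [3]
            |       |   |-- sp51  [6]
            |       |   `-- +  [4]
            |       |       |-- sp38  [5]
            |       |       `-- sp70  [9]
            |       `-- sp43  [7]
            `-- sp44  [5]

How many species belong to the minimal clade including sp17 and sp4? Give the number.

10

The MRCA of sp17 and sp4 is the node subtending ((sp52,(sp56,sp17)),(((sp39,sp2),sp4),((sp45,(sp33,sp34)),sp26))).
That clade contains 10 terminal taxa: sp17, sp2, sp26, sp33, sp34, sp39, sp4, sp45, sp52, sp56.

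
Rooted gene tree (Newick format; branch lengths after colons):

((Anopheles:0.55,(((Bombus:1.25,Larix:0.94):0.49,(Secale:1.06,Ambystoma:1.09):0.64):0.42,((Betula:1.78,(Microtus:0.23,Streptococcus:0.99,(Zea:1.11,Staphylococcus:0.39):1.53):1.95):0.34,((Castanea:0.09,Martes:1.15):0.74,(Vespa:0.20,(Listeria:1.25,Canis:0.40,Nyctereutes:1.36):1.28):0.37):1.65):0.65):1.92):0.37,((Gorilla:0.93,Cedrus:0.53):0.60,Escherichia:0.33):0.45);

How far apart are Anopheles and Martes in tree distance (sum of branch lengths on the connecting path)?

6.66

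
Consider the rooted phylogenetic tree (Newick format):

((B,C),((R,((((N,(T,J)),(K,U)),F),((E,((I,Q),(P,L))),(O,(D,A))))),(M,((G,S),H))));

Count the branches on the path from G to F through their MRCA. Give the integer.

8

The MRCA of G and F is the node subtending ((R,((((N,(T,J)),(K,U)),F),((E,((I,Q),(P,L))),(O,(D,A))))),(M,((G,S),H))).
From G up to that node: 4 branches. From F up to the same node: 4 branches. Total: 4 + 4 = 8.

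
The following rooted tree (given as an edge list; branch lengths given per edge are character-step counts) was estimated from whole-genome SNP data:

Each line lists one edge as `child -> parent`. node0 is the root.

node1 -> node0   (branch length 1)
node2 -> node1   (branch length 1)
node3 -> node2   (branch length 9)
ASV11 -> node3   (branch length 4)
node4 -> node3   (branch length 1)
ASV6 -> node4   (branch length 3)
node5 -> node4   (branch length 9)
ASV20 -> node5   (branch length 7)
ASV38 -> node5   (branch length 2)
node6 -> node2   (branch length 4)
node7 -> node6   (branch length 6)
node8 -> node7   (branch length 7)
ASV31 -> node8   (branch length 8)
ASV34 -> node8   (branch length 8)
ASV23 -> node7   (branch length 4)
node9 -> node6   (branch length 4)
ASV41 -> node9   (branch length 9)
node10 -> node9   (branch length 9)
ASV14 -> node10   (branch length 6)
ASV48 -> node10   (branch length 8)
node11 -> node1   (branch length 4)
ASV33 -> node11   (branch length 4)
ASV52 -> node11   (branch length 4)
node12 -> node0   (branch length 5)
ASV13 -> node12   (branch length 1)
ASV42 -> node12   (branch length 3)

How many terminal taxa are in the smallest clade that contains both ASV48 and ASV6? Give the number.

10

The MRCA of ASV48 and ASV6 is the node subtending ((ASV11,(ASV6,(ASV20,ASV38))),(((ASV31,ASV34),ASV23),(ASV41,(ASV14,ASV48)))).
That clade contains 10 terminal taxa: ASV11, ASV14, ASV20, ASV23, ASV31, ASV34, ASV38, ASV41, ASV48, ASV6.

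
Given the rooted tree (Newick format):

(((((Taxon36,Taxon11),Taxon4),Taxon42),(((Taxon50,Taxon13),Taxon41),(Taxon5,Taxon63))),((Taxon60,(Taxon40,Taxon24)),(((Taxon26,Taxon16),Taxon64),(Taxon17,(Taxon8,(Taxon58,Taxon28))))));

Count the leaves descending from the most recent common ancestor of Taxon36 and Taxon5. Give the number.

The MRCA of Taxon36 and Taxon5 is the node subtending ((((Taxon36,Taxon11),Taxon4),Taxon42),(((Taxon50,Taxon13),Taxon41),(Taxon5,Taxon63))).
That clade contains 9 terminal taxa: Taxon11, Taxon13, Taxon36, Taxon4, Taxon41, Taxon42, Taxon5, Taxon50, Taxon63.

9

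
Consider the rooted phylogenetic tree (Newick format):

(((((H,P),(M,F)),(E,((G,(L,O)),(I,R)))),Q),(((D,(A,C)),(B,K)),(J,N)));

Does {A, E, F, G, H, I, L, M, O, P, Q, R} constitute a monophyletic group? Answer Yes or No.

The MRCA of the listed taxa is the root, so the smallest clade containing them is the whole tree.
That clade also contains B, C, D, J, K, N, which are not in the proposed group, so the group is not monophyletic.

No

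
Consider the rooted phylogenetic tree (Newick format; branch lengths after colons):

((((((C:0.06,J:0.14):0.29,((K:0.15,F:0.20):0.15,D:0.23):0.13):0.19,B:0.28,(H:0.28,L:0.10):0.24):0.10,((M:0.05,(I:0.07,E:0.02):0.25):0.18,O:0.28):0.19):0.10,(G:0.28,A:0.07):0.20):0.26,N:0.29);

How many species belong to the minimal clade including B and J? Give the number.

The MRCA of B and J is the node subtending (((C,J),((K,F),D)),B,(H,L)).
That clade contains 8 terminal taxa: B, C, D, F, H, J, K, L.

8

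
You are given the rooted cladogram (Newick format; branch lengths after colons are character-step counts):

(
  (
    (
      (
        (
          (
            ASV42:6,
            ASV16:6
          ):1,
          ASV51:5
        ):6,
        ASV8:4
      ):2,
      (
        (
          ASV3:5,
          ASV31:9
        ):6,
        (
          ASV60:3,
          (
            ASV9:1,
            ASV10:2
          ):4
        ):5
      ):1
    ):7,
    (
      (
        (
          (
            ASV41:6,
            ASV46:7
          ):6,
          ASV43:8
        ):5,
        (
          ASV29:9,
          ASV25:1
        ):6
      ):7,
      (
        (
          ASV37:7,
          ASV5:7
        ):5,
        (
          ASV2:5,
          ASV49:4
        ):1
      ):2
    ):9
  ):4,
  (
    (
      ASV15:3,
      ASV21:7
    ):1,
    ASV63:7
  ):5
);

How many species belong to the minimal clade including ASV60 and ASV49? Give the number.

18

The MRCA of ASV60 and ASV49 is the node subtending (((((ASV42,ASV16),ASV51),ASV8),((ASV3,ASV31),(ASV60,(ASV9,ASV10)))),((((ASV41,ASV46),ASV43),(ASV29,ASV25)),((ASV37,ASV5),(ASV2,ASV49)))).
That clade contains 18 terminal taxa: ASV10, ASV16, ASV2, ASV25, ASV29, ASV3, ASV31, ASV37, ASV41, ASV42, ASV43, ASV46, ASV49, ASV5, ASV51, ASV60, ASV8, ASV9.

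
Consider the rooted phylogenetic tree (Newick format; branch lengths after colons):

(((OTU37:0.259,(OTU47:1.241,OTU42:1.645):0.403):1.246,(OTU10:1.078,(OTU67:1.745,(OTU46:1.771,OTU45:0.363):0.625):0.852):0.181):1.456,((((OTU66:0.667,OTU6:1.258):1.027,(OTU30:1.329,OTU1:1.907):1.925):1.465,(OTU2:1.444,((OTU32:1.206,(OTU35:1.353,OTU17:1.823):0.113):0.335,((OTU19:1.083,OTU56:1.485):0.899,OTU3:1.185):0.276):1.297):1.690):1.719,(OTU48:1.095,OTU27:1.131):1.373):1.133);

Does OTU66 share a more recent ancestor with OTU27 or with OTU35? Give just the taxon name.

OTU35

The MRCA of OTU66 and OTU35 subtends (((OTU66,OTU6),(OTU30,OTU1)),(OTU2,((OTU32,(OTU35,OTU17)),((OTU19,OTU56),OTU3)))) (11 taxa).
The MRCA of OTU66 and OTU27 subtends ((((OTU66,OTU6),(OTU30,OTU1)),(OTU2,((OTU32,(OTU35,OTU17)),((OTU19,OTU56),OTU3)))),(OTU48,OTU27)) (13 taxa).
The first is nested inside the second, so OTU66 shares a more recent common ancestor with OTU35.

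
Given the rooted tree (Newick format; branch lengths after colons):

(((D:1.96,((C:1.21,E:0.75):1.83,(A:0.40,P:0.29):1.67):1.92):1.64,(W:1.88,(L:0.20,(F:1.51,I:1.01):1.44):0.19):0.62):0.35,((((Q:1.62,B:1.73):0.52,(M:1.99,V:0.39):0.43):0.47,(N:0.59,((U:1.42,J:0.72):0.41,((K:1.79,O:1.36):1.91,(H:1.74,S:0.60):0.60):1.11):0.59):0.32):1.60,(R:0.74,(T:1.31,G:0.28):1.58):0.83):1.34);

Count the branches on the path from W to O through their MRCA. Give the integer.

The MRCA of W and O is the root of the tree.
From W up to that node: 3 branches. From O up to the same node: 7 branches. Total: 3 + 7 = 10.

10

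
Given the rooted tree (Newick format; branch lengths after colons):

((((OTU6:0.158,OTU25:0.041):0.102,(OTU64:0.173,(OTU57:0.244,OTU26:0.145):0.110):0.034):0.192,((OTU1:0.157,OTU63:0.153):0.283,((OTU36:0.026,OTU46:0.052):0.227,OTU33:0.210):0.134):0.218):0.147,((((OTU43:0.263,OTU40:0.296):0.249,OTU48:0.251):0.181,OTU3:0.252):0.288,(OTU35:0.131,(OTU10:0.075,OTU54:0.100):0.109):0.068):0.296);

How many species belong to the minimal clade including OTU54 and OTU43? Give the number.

7

The MRCA of OTU54 and OTU43 is the node subtending ((((OTU43,OTU40),OTU48),OTU3),(OTU35,(OTU10,OTU54))).
That clade contains 7 terminal taxa: OTU10, OTU3, OTU35, OTU40, OTU43, OTU48, OTU54.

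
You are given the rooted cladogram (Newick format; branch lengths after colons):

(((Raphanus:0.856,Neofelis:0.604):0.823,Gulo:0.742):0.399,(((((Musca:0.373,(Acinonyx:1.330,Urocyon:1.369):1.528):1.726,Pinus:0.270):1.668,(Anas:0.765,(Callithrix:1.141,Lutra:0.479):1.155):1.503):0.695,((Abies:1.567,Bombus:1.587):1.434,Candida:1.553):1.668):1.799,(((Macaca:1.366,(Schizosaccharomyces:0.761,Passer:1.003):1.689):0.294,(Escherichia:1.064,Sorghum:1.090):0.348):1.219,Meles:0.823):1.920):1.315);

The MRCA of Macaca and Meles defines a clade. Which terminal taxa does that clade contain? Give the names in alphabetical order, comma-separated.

Tracing Macaca: it sits inside (Macaca,(Schizosaccharomyces,Passer)).
Tracing Meles: it sits inside (((Macaca,(Schizosaccharomyces,Passer)),(Escherichia,Sorghum)),Meles).
The smallest clade enclosing both is (((Macaca,(Schizosaccharomyces,Passer)),(Escherichia,Sorghum)),Meles); the answer is its 6 terminal taxa in alphabetical order.

Escherichia, Macaca, Meles, Passer, Schizosaccharomyces, Sorghum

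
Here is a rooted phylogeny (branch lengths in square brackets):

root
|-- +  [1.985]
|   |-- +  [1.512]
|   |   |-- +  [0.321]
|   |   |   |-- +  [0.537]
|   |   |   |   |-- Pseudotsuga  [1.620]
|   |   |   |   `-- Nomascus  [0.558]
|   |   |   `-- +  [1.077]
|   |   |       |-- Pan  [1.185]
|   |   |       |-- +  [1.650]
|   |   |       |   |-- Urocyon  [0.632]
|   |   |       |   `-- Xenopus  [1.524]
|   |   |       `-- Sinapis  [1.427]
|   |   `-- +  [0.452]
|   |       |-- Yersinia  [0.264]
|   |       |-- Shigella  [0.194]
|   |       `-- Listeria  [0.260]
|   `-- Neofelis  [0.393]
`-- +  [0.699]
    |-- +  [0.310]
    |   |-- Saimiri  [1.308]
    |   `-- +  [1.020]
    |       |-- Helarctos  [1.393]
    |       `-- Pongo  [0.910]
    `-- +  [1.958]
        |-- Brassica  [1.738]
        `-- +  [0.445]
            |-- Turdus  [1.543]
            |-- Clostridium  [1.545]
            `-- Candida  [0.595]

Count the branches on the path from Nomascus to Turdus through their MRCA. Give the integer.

The MRCA of Nomascus and Turdus is the root of the tree.
From Nomascus up to that node: 5 branches. From Turdus up to the same node: 4 branches. Total: 5 + 4 = 9.

9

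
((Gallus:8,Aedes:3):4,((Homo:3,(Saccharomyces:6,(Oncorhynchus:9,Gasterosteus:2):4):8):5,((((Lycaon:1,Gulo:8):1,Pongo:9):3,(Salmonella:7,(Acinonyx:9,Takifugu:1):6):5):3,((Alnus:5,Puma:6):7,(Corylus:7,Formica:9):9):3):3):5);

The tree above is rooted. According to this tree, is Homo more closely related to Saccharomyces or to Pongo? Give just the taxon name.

Saccharomyces

The MRCA of Homo and Saccharomyces subtends (Homo,(Saccharomyces,(Oncorhynchus,Gasterosteus))) (4 taxa).
The MRCA of Homo and Pongo subtends ((Homo,(Saccharomyces,(Oncorhynchus,Gasterosteus))),((((Lycaon,Gulo),Pongo),(Salmonella,(Acinonyx,Takifugu))),((Alnus,Puma),(Corylus,Formica)))) (14 taxa).
The first is nested inside the second, so Homo shares a more recent common ancestor with Saccharomyces.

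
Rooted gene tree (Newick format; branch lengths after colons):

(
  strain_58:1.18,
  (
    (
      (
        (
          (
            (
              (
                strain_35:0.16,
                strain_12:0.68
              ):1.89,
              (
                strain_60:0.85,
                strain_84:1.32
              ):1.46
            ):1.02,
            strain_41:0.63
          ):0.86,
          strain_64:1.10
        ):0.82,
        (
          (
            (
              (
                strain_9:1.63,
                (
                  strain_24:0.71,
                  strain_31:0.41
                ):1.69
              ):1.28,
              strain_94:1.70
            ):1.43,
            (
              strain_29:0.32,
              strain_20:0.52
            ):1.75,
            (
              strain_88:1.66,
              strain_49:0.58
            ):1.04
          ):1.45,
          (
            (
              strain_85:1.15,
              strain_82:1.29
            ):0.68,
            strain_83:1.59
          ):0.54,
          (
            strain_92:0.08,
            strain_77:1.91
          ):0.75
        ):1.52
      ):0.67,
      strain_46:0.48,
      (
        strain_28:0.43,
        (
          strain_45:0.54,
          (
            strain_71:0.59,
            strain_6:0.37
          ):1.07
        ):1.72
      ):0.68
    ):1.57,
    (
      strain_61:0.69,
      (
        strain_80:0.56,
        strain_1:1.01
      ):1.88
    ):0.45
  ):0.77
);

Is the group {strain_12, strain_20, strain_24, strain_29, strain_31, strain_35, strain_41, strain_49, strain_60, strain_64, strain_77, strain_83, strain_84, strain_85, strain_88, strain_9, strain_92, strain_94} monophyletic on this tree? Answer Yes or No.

No

The MRCA of the listed taxa subtends (((((strain_35,strain_12),(strain_60,strain_84)),strain_41),strain_64),((((strain_9,(strain_24,strain_31)),strain_94),(strain_29,strain_20),(strain_88,strain_49)),((strain_85,strain_82),strain_83),(strain_92,strain_77))).
That clade also contains strain_82, which is not in the proposed group, so the group is not monophyletic.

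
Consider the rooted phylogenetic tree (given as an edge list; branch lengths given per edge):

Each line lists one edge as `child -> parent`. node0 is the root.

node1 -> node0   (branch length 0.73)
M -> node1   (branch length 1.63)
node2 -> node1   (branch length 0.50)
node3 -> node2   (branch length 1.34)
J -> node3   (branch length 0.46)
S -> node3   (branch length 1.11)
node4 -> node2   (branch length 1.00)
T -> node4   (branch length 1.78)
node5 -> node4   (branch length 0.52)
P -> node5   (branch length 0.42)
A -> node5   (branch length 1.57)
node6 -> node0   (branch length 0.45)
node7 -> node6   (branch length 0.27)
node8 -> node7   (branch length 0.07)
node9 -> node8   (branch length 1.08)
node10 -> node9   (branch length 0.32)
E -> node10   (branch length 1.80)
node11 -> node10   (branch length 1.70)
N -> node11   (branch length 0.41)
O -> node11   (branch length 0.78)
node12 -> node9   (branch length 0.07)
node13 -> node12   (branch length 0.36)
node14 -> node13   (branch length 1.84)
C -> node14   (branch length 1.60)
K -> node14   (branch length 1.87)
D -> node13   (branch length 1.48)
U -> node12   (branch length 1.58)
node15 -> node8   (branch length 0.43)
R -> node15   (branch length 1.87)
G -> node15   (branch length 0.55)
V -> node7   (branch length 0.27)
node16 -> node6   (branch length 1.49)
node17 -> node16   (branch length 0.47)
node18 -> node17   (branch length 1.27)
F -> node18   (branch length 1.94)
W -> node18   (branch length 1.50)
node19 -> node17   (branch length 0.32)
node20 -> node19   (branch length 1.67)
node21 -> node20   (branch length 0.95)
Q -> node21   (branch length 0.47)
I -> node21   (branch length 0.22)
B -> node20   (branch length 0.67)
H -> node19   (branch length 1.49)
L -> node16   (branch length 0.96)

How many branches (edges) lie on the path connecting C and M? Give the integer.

10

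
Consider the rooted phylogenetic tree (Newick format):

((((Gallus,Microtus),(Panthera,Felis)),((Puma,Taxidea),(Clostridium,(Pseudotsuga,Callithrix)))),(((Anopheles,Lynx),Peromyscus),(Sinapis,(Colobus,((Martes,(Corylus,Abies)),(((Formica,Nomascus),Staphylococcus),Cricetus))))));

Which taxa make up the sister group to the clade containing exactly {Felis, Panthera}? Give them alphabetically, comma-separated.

Gallus, Microtus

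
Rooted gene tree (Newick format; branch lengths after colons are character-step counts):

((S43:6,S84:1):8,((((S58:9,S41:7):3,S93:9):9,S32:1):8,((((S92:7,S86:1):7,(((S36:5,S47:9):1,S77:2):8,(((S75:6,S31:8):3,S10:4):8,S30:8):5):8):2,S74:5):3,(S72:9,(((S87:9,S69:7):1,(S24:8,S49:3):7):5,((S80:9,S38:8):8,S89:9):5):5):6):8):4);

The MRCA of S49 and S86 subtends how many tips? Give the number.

The MRCA of S49 and S86 is the node subtending ((((S92,S86),(((S36,S47),S77),(((S75,S31),S10),S30))),S74),(S72,(((S87,S69),(S24,S49)),((S80,S38),S89)))).
That clade contains 18 terminal taxa: S10, S24, S30, S31, S36, S38, S47, S49, S69, S72, S74, S75, S77, S80, S86, S87, S89, S92.

18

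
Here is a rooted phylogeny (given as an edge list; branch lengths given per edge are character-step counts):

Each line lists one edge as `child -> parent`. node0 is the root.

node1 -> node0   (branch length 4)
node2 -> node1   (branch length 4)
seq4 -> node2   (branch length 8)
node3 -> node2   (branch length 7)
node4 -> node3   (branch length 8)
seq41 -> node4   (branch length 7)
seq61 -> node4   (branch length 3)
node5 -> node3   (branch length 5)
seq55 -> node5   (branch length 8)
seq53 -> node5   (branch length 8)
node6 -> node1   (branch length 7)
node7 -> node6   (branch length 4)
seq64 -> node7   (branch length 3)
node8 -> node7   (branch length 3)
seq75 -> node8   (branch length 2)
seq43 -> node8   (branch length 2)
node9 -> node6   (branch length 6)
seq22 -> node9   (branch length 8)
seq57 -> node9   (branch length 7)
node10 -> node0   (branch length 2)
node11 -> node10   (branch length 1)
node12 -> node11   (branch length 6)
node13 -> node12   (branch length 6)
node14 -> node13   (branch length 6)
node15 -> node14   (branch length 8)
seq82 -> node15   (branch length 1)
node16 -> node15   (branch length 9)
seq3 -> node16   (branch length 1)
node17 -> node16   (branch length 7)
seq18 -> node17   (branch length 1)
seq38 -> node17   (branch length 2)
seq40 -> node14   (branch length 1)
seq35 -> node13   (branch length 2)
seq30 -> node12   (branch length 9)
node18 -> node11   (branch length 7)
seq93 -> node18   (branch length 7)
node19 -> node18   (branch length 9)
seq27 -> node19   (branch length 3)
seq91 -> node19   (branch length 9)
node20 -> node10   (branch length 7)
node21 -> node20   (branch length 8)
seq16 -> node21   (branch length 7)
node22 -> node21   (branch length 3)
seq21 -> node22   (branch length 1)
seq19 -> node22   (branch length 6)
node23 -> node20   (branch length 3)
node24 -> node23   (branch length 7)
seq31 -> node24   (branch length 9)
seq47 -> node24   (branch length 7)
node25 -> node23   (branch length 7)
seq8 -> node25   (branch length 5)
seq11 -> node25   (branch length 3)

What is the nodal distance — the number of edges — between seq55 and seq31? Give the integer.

10

The MRCA of seq55 and seq31 is the root of the tree.
From seq55 up to that node: 5 branches. From seq31 up to the same node: 5 branches. Total: 5 + 5 = 10.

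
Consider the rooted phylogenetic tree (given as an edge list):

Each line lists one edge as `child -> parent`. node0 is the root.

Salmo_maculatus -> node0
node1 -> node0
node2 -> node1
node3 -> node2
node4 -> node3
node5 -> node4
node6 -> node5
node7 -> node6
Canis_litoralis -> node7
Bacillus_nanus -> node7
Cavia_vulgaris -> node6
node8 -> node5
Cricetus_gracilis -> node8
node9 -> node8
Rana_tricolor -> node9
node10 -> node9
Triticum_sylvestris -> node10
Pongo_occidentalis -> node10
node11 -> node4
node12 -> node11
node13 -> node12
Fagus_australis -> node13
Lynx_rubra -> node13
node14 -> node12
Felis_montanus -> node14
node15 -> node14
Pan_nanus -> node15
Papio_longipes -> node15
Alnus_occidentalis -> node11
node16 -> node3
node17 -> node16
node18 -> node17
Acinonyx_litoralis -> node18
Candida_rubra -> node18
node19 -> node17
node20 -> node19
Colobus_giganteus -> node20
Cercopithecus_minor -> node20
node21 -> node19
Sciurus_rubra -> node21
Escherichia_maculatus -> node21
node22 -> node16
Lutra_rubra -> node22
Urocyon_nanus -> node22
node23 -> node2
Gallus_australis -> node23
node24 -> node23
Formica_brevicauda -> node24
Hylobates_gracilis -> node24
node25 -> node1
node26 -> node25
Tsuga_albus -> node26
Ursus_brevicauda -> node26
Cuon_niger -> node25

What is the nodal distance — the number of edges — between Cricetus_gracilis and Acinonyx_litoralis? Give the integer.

8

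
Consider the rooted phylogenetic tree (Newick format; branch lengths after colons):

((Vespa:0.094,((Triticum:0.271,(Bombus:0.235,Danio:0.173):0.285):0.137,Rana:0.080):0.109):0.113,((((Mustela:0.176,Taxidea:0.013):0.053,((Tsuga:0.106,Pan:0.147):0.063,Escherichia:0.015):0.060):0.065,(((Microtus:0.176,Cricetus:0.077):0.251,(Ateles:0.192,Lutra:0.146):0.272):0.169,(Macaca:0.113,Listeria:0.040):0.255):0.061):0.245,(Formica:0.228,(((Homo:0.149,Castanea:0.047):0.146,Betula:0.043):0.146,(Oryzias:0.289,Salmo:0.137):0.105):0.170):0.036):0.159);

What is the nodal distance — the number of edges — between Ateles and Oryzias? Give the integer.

9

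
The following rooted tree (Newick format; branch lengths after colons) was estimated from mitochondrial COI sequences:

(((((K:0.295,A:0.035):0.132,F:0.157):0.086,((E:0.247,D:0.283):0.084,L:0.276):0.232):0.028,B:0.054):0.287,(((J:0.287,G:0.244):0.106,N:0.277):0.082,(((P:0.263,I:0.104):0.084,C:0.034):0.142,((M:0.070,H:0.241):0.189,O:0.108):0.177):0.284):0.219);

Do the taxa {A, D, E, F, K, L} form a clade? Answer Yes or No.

Yes

The most recent common ancestor of these taxa subtends (((K,A),F),((E,D),L)).
That clade has exactly 6 tips — every listed taxon and nothing else — so the group is monophyletic.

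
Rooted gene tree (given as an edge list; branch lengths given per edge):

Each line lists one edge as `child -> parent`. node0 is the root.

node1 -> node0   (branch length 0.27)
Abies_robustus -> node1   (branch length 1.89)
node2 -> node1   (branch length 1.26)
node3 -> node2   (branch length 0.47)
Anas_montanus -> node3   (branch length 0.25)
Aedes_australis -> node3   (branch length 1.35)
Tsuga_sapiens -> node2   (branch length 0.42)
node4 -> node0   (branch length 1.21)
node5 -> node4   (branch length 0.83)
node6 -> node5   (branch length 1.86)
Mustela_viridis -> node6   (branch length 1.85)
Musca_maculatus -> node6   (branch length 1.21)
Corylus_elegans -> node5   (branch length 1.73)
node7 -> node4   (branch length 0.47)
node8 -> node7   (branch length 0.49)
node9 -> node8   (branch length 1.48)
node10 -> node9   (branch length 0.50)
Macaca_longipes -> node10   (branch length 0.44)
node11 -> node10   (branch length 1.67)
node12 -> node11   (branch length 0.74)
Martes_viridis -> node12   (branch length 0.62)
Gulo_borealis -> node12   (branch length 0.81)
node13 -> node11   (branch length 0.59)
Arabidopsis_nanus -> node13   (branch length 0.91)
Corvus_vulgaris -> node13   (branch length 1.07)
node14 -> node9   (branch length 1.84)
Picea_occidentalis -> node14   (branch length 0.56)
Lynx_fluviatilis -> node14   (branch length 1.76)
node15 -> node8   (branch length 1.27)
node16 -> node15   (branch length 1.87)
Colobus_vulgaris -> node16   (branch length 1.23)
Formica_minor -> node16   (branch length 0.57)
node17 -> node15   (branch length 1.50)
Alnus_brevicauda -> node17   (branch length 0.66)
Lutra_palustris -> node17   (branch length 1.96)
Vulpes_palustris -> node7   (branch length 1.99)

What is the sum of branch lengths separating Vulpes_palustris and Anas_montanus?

The path runs Vulpes_palustris → … → MRCA → … → Anas_montanus; the MRCA is the root of the tree.
Branch lengths along that path: 1.99 + 0.47 + 1.21 + 0.27 + 1.26 + 0.47 + 0.25 = 5.92.

5.92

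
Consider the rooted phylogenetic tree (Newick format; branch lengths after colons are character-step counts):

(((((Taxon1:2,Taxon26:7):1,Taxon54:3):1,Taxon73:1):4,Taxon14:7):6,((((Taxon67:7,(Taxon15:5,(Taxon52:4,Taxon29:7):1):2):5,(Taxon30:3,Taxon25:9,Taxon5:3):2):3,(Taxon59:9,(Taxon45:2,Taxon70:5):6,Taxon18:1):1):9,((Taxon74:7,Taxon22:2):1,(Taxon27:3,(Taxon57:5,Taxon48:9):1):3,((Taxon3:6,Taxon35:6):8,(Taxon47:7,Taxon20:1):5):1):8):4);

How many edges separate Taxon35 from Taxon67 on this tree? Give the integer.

8

The MRCA of Taxon35 and Taxon67 is the node subtending ((((Taxon67,(Taxon15,(Taxon52,Taxon29))),(Taxon30,Taxon25,Taxon5)),(Taxon59,(Taxon45,Taxon70),Taxon18)),((Taxon74,Taxon22),(Taxon27,(Taxon57,Taxon48)),((Taxon3,Taxon35),(Taxon47,Taxon20)))).
From Taxon35 up to that node: 4 branches. From Taxon67 up to the same node: 4 branches. Total: 4 + 4 = 8.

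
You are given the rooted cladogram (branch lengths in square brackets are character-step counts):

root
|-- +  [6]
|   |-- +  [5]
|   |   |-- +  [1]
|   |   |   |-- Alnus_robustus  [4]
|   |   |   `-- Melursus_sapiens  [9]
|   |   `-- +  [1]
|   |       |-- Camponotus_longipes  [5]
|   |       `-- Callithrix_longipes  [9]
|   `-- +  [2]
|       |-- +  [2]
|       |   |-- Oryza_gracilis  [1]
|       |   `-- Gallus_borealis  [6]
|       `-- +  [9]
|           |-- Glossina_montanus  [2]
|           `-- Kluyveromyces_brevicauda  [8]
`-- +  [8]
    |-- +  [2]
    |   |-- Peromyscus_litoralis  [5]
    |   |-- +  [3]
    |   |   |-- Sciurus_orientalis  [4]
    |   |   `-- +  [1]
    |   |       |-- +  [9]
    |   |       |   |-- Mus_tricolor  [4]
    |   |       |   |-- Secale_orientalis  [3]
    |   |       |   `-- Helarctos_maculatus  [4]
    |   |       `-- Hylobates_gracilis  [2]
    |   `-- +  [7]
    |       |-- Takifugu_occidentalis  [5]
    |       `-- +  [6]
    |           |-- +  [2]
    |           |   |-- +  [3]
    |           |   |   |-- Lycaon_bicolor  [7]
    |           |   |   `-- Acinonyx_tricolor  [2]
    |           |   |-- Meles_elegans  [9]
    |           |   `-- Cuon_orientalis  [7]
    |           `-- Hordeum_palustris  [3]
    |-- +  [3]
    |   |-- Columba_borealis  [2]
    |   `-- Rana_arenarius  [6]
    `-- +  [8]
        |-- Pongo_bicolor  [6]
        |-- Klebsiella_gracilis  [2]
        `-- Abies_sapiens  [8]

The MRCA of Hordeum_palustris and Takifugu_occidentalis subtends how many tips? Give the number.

The MRCA of Hordeum_palustris and Takifugu_occidentalis is the node subtending (Takifugu_occidentalis,(((Lycaon_bicolor,Acinonyx_tricolor),Meles_elegans,Cuon_orientalis),Hordeum_palustris)).
That clade contains 6 terminal taxa: Acinonyx_tricolor, Cuon_orientalis, Hordeum_palustris, Lycaon_bicolor, Meles_elegans, Takifugu_occidentalis.

6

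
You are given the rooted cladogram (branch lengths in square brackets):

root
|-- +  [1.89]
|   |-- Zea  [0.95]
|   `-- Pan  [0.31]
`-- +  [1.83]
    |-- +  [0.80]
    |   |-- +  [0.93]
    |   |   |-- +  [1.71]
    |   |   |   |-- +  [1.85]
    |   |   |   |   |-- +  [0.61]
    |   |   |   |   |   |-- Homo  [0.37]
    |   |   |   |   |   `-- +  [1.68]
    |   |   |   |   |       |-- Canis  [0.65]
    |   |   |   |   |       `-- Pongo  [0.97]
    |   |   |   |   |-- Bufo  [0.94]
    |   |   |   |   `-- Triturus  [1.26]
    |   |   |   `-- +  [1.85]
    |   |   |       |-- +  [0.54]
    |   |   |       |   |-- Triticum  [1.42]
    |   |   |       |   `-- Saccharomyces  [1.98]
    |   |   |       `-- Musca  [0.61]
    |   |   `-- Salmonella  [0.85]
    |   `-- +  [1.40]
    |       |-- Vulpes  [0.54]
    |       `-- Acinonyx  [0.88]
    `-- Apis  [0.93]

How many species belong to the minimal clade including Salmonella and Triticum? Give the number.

The MRCA of Salmonella and Triticum is the node subtending ((((Homo,(Canis,Pongo)),Bufo,Triturus),((Triticum,Saccharomyces),Musca)),Salmonella).
That clade contains 9 terminal taxa: Bufo, Canis, Homo, Musca, Pongo, Saccharomyces, Salmonella, Triticum, Triturus.

9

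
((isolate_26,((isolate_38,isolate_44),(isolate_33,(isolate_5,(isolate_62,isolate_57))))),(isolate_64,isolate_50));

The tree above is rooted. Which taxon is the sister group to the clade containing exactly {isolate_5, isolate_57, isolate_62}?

isolate_33

The clade containing exactly {isolate_5, isolate_57, isolate_62} attaches to the tree at the node subtending (isolate_33,(isolate_5,(isolate_62,isolate_57))).
The other lineage descending from that same node — the sister group — is the single tip isolate_33.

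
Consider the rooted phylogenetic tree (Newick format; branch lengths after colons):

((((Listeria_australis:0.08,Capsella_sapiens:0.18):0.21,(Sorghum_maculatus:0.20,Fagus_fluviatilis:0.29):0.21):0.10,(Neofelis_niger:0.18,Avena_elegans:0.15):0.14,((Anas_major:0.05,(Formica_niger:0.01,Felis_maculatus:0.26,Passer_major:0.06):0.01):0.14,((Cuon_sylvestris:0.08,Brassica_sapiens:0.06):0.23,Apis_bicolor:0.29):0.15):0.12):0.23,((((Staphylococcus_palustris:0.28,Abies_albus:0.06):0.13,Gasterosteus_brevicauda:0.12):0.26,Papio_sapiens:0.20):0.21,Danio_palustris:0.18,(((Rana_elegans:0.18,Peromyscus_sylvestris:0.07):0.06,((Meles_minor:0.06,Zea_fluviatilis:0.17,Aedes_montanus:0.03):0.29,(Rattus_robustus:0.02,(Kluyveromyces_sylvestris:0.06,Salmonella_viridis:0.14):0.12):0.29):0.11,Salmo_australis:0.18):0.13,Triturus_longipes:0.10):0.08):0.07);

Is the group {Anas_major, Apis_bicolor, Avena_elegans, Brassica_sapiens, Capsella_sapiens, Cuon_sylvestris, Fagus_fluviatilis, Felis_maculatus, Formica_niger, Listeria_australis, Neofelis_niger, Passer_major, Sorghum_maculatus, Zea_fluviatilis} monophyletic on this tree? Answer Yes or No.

No

The MRCA of the listed taxa is the root, so the smallest clade containing them is the whole tree.
That clade also contains Abies_albus, Aedes_montanus, Danio_palustris, Gasterosteus_brevicauda, Kluyveromyces_sylvestris, Meles_minor, Papio_sapiens, Peromyscus_sylvestris, Rana_elegans, Rattus_robustus, Salmo_australis, Salmonella_viridis, Staphylococcus_palustris, Triturus_longipes, which are not in the proposed group, so the group is not monophyletic.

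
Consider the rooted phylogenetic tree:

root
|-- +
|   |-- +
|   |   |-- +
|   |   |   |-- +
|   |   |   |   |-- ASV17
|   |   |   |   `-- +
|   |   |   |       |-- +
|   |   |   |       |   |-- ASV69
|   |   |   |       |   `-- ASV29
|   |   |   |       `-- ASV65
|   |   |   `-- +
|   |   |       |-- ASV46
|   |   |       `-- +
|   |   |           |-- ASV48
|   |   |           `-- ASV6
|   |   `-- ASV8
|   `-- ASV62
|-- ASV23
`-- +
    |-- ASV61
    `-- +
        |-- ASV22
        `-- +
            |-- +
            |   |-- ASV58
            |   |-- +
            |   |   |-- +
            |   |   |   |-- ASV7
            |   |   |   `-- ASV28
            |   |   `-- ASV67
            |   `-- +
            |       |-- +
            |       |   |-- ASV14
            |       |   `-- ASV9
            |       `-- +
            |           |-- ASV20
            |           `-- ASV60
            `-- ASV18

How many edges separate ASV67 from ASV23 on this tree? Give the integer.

The MRCA of ASV67 and ASV23 is the root of the tree.
From ASV67 up to that node: 6 branches. From ASV23 up to the same node: 1 branch. Total: 6 + 1 = 7.

7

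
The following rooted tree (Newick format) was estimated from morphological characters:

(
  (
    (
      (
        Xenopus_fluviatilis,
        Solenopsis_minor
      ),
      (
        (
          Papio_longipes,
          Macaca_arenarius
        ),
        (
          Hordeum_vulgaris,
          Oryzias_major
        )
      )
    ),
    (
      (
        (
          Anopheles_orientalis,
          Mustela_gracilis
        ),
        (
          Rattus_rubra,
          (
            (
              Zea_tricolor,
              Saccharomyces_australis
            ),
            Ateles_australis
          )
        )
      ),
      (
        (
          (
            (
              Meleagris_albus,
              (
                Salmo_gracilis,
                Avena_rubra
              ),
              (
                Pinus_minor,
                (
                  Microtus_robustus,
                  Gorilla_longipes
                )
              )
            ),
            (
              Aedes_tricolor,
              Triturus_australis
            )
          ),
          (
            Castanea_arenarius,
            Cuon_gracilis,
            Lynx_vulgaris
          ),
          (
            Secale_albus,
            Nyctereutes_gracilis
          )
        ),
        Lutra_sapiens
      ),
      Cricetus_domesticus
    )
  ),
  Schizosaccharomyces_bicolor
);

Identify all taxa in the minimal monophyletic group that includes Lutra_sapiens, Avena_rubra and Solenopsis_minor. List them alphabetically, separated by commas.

Aedes_tricolor, Anopheles_orientalis, Ateles_australis, Avena_rubra, Castanea_arenarius, Cricetus_domesticus, Cuon_gracilis, Gorilla_longipes, Hordeum_vulgaris, Lutra_sapiens, Lynx_vulgaris, Macaca_arenarius, Meleagris_albus, Microtus_robustus, Mustela_gracilis, Nyctereutes_gracilis, Oryzias_major, Papio_longipes, Pinus_minor, Rattus_rubra, Saccharomyces_australis, Salmo_gracilis, Secale_albus, Solenopsis_minor, Triturus_australis, Xenopus_fluviatilis, Zea_tricolor

Tracing Lutra_sapiens: it sits inside ((((Meleagris_albus,(Salmo_gracilis,Avena_rubra),(Pinus_minor,(Microtus_robustus,Gorilla_longipes))),(Aedes_tricolor,Triturus_australis)),(Castanea_arenarius,Cuon_gracilis,Lynx_vulgaris),(Secale_albus,Nyctereutes_gracilis)),Lutra_sapiens).
Tracing Avena_rubra: it sits inside (Salmo_gracilis,Avena_rubra).
Tracing Solenopsis_minor: it sits inside (Xenopus_fluviatilis,Solenopsis_minor).
The smallest clade enclosing all 3 is (((Xenopus_fluviatilis,Solenopsis_minor),((Papio_longipes,Macaca_arenarius),(Hordeum_vulgaris,Oryzias_major))),(((Anopheles_orientalis,Mustela_gracilis),(Rattus_rubra,((Zea_tricolor,Saccharomyces_australis),Ateles_australis))),((((Meleagris_albus,(Salmo_gracilis,Avena_rubra),(Pinus_minor,(Microtus_robustus,Gorilla_longipes))),(Aedes_tricolor,Triturus_australis)),(Castanea_arenarius,Cuon_gracilis,Lynx_vulgaris),(Secale_albus,Nyctereutes_gracilis)),Lutra_sapiens),Cricetus_domesticus)); the answer is its 27 terminal taxa in alphabetical order.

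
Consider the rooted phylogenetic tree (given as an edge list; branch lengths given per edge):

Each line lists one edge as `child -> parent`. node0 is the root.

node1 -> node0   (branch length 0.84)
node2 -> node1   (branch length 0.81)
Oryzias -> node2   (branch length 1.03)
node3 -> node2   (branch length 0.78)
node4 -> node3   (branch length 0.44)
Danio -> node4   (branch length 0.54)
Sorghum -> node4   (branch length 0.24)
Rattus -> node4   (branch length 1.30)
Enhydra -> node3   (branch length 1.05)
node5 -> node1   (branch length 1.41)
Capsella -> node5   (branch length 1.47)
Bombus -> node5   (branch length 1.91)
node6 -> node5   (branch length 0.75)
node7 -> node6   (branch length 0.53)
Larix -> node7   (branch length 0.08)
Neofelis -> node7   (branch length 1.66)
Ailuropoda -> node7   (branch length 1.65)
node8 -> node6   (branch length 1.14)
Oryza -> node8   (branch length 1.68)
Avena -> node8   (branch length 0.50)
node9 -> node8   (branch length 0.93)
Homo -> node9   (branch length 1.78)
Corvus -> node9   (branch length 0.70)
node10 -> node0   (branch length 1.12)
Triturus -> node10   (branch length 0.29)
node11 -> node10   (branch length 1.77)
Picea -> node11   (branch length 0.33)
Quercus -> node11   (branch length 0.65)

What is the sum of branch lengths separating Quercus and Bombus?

The path runs Quercus → … → MRCA → … → Bombus; the MRCA is the root of the tree.
Branch lengths along that path: 0.65 + 1.77 + 1.12 + 0.84 + 1.41 + 1.91 = 7.70.

7.70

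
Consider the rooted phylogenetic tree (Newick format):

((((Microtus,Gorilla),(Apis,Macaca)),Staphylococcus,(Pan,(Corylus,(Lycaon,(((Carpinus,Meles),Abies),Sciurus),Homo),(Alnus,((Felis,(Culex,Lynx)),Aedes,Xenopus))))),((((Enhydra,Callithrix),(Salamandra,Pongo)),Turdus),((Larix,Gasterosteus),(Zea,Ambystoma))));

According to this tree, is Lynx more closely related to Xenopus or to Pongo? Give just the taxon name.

The MRCA of Lynx and Xenopus subtends ((Felis,(Culex,Lynx)),Aedes,Xenopus) (5 taxa).
The MRCA of Lynx and Pongo is the root, subtending the entire tree (28 taxa).
The first is nested inside the second, so Lynx shares a more recent common ancestor with Xenopus.

Xenopus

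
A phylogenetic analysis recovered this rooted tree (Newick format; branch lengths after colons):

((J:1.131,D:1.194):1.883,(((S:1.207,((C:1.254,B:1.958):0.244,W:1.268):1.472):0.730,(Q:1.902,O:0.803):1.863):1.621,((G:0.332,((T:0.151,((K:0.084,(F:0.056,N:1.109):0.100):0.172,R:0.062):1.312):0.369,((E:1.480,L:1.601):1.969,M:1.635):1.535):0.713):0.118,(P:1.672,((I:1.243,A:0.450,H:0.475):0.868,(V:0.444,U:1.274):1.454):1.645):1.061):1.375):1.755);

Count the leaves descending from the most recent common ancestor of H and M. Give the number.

15

The MRCA of H and M is the node subtending ((G,((T,((K,(F,N)),R)),((E,L),M))),(P,((I,A,H),(V,U)))).
That clade contains 15 terminal taxa: A, E, F, G, H, I, K, L, M, N, P, R, T, U, V.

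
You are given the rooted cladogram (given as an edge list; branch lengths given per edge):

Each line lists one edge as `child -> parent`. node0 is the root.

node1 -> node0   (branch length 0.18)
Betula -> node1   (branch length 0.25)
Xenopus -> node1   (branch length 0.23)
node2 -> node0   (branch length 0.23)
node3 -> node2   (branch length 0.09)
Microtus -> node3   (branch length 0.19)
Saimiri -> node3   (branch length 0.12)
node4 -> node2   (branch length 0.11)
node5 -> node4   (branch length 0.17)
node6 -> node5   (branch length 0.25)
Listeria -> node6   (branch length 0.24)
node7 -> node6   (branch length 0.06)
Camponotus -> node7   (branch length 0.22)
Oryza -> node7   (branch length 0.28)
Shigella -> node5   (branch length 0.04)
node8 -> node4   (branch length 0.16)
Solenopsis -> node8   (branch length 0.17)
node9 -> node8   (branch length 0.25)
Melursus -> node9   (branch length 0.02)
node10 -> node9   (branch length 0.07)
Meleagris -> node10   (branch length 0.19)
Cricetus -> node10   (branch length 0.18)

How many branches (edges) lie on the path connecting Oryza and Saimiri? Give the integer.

The MRCA of Oryza and Saimiri is the node subtending ((Microtus,Saimiri),(((Listeria,(Camponotus,Oryza)),Shigella),(Solenopsis,(Melursus,(Meleagris,Cricetus))))).
From Oryza up to that node: 5 branches. From Saimiri up to the same node: 2 branches. Total: 5 + 2 = 7.

7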